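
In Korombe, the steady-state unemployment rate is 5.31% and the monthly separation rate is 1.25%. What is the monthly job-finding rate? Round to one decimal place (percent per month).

From u* = s/(s+f): f = s·(1−u)/u.
f = 1.25 × (1 − 0.0531) / 0.0531 = 1.1836 / 0.0531 ≈ 22.3% per month.

Job-finding rate ≈ 22.3% per month.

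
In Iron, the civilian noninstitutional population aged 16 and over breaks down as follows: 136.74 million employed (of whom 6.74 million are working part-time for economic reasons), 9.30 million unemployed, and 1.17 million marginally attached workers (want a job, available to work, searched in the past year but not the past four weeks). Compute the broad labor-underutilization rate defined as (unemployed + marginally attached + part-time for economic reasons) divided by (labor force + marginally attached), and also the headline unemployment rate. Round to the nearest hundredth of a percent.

Broad underutilization rate ≈ 11.69%; headline unemployment rate ≈ 6.37%.

Labor force = 136.74 + 9.30 = 146.04 million.
Numerator = 9.30 + 1.17 + 6.74 = 17.21 million.
Denominator = 146.04 + 1.17 = 147.21 million.
Broad rate = 17.21 / 147.21 = 11.69%.
Headline unemployment rate = 9.30 / 146.04 = 6.37%.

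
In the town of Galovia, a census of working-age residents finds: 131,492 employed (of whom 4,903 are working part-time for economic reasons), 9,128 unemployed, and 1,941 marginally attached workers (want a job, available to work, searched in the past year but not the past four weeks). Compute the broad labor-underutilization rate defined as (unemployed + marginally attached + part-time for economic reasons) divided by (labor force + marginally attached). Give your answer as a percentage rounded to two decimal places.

Broad underutilization rate ≈ 11.20%.

Labor force = 131,492 + 9,128 = 140,620.
Numerator = 9,128 + 1,941 + 4,903 = 15,972.
Denominator = 140,620 + 1,941 = 142,561.
Broad rate = 15,972 / 142,561 = 11.20%.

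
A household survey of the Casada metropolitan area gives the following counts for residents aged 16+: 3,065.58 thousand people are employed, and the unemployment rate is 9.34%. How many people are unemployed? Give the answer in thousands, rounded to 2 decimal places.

Let U be the number unemployed. The labor force is E + U, and U/(E+U) = 0.0934.
So U = 0.0934 × 3,065.58 / (1 − 0.0934) = 286.3252 / 0.9066 ≈ 315.82 thousand.

About 315.82 thousand are unemployed.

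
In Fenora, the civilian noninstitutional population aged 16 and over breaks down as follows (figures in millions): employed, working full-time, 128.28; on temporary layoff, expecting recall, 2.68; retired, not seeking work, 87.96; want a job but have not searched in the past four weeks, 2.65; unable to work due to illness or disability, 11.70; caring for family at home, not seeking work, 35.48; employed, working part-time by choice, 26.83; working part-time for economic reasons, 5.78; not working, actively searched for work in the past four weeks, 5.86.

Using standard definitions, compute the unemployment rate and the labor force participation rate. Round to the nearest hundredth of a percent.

Employed = 128.28 + 26.83 + 5.78 = 160.89 million (anyone who worked, including part-time for economic reasons, counts as employed).
Unemployed = 2.68 + 5.86 = 8.54 million (jobless and actively searching, or on temporary layoff).
Labor force = 160.89 + 8.54 = 169.43 million.
Not in labor force = 87.96 + 2.65 + 11.70 + 35.48 = 137.79 million (those not working and not actively searching are outside the labor force — including those who want a job but have given up searching).
Civilian working-age population = 169.43 + 137.79 = 307.22 million.
Unemployment rate = 8.54 / 169.43 = 5.04%.
Labor force participation rate = 169.43 / 307.22 = 55.15%.

Unemployment rate ≈ 5.04%; labor force participation rate ≈ 55.15%.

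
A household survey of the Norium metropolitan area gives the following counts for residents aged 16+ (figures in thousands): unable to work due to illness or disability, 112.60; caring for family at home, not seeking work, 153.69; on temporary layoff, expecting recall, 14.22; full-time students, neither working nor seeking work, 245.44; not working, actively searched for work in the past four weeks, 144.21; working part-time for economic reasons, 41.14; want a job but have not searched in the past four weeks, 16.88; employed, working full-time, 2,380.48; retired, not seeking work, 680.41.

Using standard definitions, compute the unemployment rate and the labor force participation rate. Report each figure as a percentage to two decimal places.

Employed = 41.14 + 2,380.48 = 2,421.62 thousand (anyone who worked, including part-time for economic reasons, counts as employed).
Unemployed = 14.22 + 144.21 = 158.43 thousand (jobless and actively searching, or on temporary layoff).
Labor force = 2,421.62 + 158.43 = 2,580.05 thousand.
Not in labor force = 112.60 + 153.69 + 245.44 + 16.88 + 680.41 = 1,209.02 thousand (those not working and not actively searching are outside the labor force — including those who want a job but have given up searching).
Civilian working-age population = 2,580.05 + 1,209.02 = 3,789.07 thousand.
Unemployment rate = 158.43 / 2,580.05 = 6.14%.
Labor force participation rate = 2,580.05 / 3,789.07 = 68.09%.

Unemployment rate ≈ 6.14%; labor force participation rate ≈ 68.09%.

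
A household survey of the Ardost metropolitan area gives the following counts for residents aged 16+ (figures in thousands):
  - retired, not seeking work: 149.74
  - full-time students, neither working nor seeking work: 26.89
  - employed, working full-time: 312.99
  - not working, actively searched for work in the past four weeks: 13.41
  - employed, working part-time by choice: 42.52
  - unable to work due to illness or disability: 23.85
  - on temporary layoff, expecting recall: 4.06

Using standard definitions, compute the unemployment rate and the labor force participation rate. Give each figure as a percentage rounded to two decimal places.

Unemployment rate ≈ 4.68%; labor force participation rate ≈ 65.04%.

Employed = 312.99 + 42.52 = 355.51 thousand.
Unemployed = 13.41 + 4.06 = 17.47 thousand (jobless and actively searching, or on temporary layoff).
Labor force = 355.51 + 17.47 = 372.98 thousand.
Not in labor force = 149.74 + 26.89 + 23.85 = 200.48 thousand (those not working and not actively searching are outside the labor force).
Civilian working-age population = 372.98 + 200.48 = 573.46 thousand.
Unemployment rate = 17.47 / 372.98 = 4.68%.
Labor force participation rate = 372.98 / 573.46 = 65.04%.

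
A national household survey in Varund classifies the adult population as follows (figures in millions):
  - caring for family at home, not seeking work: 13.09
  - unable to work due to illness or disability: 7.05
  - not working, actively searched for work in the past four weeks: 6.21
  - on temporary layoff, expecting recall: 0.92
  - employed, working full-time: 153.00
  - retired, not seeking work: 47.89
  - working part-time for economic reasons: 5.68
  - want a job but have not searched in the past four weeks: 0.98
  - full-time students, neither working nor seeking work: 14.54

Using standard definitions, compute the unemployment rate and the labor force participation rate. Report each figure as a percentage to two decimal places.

Unemployment rate ≈ 4.30%; labor force participation rate ≈ 66.49%.

Employed = 153.00 + 5.68 = 158.68 million (anyone who worked, including part-time for economic reasons, counts as employed).
Unemployed = 6.21 + 0.92 = 7.13 million (jobless and actively searching, or on temporary layoff).
Labor force = 158.68 + 7.13 = 165.81 million.
Not in labor force = 13.09 + 7.05 + 47.89 + 0.98 + 14.54 = 83.55 million (those not working and not actively searching are outside the labor force — including those who want a job but have given up searching).
Civilian working-age population = 165.81 + 83.55 = 249.36 million.
Unemployment rate = 7.13 / 165.81 = 4.30%.
Labor force participation rate = 165.81 / 249.36 = 66.49%.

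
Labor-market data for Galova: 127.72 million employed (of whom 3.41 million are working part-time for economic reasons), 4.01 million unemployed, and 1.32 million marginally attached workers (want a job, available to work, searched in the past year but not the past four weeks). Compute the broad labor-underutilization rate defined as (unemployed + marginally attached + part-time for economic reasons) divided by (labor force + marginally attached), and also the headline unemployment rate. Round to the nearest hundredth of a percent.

Labor force = 127.72 + 4.01 = 131.73 million.
Numerator = 4.01 + 1.32 + 3.41 = 8.74 million.
Denominator = 131.73 + 1.32 = 133.05 million.
Broad rate = 8.74 / 133.05 = 6.57%.
Headline unemployment rate = 4.01 / 131.73 = 3.04%.

Broad underutilization rate ≈ 6.57%; headline unemployment rate ≈ 3.04%.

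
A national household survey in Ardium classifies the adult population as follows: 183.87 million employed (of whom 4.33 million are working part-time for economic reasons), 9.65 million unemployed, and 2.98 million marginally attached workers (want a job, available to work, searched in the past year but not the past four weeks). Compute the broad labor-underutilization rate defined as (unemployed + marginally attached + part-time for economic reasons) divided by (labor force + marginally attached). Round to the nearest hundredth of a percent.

Labor force = 183.87 + 9.65 = 193.52 million.
Numerator = 9.65 + 2.98 + 4.33 = 16.96 million.
Denominator = 193.52 + 2.98 = 196.50 million.
Broad rate = 16.96 / 196.50 = 8.63%.

Broad underutilization rate ≈ 8.63%.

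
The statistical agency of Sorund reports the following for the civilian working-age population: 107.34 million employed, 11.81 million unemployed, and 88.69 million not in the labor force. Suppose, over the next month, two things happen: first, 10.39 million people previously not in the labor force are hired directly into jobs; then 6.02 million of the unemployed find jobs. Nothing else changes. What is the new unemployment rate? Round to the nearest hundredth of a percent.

Initially, labor force = 107.34 + 11.81 = 119.15 million, so u = 11.81/119.15 = 9.91%.
After the first change, employed and labor force both rise by 10.39; unemployed unchanged → E = 117.73, U = 11.81, labor force = 129.54 million.
After the second change, unemployed falls and employed rises by 6.02; labor force unchanged → E = 123.75, U = 5.79, labor force = 129.54 million.
New unemployment rate = 5.79 / 129.54 = 4.47%.

New unemployment rate ≈ 4.47%.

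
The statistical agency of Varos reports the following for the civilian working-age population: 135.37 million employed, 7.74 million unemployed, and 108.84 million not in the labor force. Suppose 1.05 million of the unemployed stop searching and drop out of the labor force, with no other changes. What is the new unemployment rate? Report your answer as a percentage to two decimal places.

New unemployment rate ≈ 4.71%.

Initially, labor force = 135.37 + 7.74 = 143.11 million, so u = 7.74/143.11 = 5.41%.
After the change, unemployed and labor force both fall by 1.05 → E = 135.37, U = 6.69, labor force = 142.06 million.
New unemployment rate = 6.69 / 142.06 = 4.71%.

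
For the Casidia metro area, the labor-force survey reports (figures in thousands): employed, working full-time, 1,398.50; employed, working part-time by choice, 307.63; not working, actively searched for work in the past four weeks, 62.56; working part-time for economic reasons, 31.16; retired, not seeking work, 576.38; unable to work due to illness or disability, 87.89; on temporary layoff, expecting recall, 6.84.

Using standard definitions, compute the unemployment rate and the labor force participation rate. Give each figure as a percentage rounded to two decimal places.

Unemployment rate ≈ 3.84%; labor force participation rate ≈ 73.12%.

Employed = 1,398.50 + 307.63 + 31.16 = 1,737.29 thousand (anyone who worked, including part-time for economic reasons, counts as employed).
Unemployed = 62.56 + 6.84 = 69.40 thousand (jobless and actively searching, or on temporary layoff).
Labor force = 1,737.29 + 69.40 = 1,806.69 thousand.
Not in labor force = 576.38 + 87.89 = 664.27 thousand (those not working and not actively searching are outside the labor force).
Civilian working-age population = 1,806.69 + 664.27 = 2,470.96 thousand.
Unemployment rate = 69.40 / 1,806.69 = 3.84%.
Labor force participation rate = 1,806.69 / 2,470.96 = 73.12%.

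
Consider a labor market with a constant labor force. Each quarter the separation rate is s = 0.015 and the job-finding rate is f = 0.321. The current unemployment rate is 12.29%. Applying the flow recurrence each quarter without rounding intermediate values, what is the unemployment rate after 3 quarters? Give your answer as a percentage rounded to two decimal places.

Unemployment rate after three quarters ≈ 6.76%.

With a fixed labor force, u_{t+1} = u_t + s·(1−u_t) − f·u_t = u_t·(1−s−f) + s.
Here 1−s−f = 0.664 and s = 0.015.
u_1 = 0.122900 × 0.664 + 0.015 = 0.096606.
u_2 = 0.096606 × 0.664 + 0.015 = 0.079146.
u_3 = 0.079146 × 0.664 + 0.015 = 0.067553.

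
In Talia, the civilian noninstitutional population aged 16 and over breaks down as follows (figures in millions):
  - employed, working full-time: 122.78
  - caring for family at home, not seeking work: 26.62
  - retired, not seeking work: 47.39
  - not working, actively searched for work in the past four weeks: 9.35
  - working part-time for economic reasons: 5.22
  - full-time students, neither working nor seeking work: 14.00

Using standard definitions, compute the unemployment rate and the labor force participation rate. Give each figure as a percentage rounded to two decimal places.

Employed = 122.78 + 5.22 = 128.00 million (anyone who worked, including part-time for economic reasons, counts as employed).
Unemployed = 9.35 million.
Labor force = 128.00 + 9.35 = 137.35 million.
Not in labor force = 26.62 + 47.39 + 14.00 = 88.01 million (those not working and not actively searching are outside the labor force).
Civilian working-age population = 137.35 + 88.01 = 225.36 million.
Unemployment rate = 9.35 / 137.35 = 6.81%.
Labor force participation rate = 137.35 / 225.36 = 60.95%.

Unemployment rate ≈ 6.81%; labor force participation rate ≈ 60.95%.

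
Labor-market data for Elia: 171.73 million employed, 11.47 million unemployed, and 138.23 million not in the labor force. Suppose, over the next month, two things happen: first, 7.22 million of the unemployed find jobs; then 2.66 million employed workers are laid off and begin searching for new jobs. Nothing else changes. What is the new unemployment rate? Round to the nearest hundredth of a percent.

New unemployment rate ≈ 3.77%.

Initially, labor force = 171.73 + 11.47 = 183.20 million, so u = 11.47/183.20 = 6.26%.
After the first change, unemployed falls and employed rises by 7.22; labor force unchanged → E = 178.95, U = 4.25, labor force = 183.20 million.
After the second change, employed falls and unemployed rises by 2.66; labor force unchanged → E = 176.29, U = 6.91, labor force = 183.20 million.
New unemployment rate = 6.91 / 183.20 = 3.77%.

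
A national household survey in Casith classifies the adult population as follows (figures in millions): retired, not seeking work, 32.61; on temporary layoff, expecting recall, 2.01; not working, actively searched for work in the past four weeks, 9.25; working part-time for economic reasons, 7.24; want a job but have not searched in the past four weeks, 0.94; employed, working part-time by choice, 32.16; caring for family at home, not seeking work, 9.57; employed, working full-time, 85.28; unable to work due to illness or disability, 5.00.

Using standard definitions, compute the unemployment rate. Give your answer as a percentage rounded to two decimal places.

Unemployment rate ≈ 8.28%.

Employed = 7.24 + 32.16 + 85.28 = 124.68 million (anyone who worked, including part-time for economic reasons, counts as employed).
Unemployed = 2.01 + 9.25 = 11.26 million (jobless and actively searching, or on temporary layoff).
Labor force = 124.68 + 11.26 = 135.94 million.
Unemployment rate = 11.26 / 135.94 = 8.28%.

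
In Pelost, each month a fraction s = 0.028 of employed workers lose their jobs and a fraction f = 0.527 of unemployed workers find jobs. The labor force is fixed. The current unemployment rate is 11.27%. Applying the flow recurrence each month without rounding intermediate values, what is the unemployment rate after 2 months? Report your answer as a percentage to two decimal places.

With a fixed labor force, u_{t+1} = u_t + s·(1−u_t) − f·u_t = u_t·(1−s−f) + s.
Here 1−s−f = 0.445 and s = 0.028.
u_1 = 0.112700 × 0.445 + 0.028 = 0.078151.
u_2 = 0.078151 × 0.445 + 0.028 = 0.062777.

Unemployment rate after two months ≈ 6.28%.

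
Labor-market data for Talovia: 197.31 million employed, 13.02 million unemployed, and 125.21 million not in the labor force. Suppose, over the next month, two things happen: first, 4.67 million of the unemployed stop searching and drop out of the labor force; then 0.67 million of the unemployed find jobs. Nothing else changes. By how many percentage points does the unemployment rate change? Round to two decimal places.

Initially, labor force = 197.31 + 13.02 = 210.33 million, so u = 13.02/210.33 = 6.19%.
After the first change, unemployed and labor force both fall by 4.67 → E = 197.31, U = 8.35, labor force = 205.66 million.
After the second change, unemployed falls and employed rises by 0.67; labor force unchanged → E = 197.98, U = 7.68, labor force = 205.66 million.
New unemployment rate = 7.68 / 205.66 = 3.73%.
Change = 3.73% − 6.19% = −2.46 percentage points.

The unemployment rate changes by −2.46 percentage points.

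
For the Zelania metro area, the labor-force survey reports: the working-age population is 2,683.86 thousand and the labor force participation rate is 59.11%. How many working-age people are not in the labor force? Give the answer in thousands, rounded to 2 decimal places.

Share not in the labor force = 1 − 0.5911 = 0.4089.
Not in labor force = 0.4089 × 2,683.86 ≈ 1,097.43 thousand.

About 1,097.43 thousand are not in the labor force.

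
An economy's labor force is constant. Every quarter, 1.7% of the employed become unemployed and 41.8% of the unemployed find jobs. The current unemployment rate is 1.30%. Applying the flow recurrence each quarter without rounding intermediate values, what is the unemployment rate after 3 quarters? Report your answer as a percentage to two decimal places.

Unemployment rate after three quarters ≈ 3.44%.

With a fixed labor force, u_{t+1} = u_t + s·(1−u_t) − f·u_t = u_t·(1−s−f) + s.
Here 1−s−f = 0.565 and s = 0.017.
u_1 = 0.013000 × 0.565 + 0.017 = 0.024345.
u_2 = 0.024345 × 0.565 + 0.017 = 0.030755.
u_3 = 0.030755 × 0.565 + 0.017 = 0.034377.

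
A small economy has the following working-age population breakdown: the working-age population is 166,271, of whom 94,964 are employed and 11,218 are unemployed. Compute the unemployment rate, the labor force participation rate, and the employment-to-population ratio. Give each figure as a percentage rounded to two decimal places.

Labor force = employed + unemployed = 94,964 + 11,218 = 106,182.
Unemployment rate = 11,218 / 106,182 = 10.56%.
Labor force participation rate = 106,182 / 166,271 = 63.86%.
Employment-population ratio = 94,964 / 166,271 = 57.11%.

Unemployment rate ≈ 10.56%; labor force participation rate ≈ 63.86%; employment-population ratio ≈ 57.11%.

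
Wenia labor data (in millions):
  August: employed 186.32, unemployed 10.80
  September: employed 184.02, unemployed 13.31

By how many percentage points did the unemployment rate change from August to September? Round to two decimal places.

August: labor force = 186.32 + 10.80 = 197.12; u = 10.80/197.12 = 5.48%.
September: labor force = 184.02 + 13.31 = 197.33; u = 13.31/197.33 = 6.75%.
Change = 6.75% − 5.48% = +1.27 pp.

The unemployment rate changed by +1.27 percentage points.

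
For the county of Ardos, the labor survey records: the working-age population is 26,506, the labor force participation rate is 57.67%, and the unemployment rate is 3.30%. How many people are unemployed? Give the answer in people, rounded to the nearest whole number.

Labor force = 0.5767 × 26,506 = 15,286.
Unemployed = 0.0330 × 15,286 ≈ 504.

About 504 are unemployed.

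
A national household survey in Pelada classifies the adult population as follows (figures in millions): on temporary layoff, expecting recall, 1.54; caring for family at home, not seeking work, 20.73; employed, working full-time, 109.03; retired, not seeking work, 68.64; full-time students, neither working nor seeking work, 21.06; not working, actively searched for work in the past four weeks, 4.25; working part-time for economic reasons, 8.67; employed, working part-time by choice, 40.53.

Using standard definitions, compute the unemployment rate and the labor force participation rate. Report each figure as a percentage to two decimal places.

Unemployment rate ≈ 3.53%; labor force participation rate ≈ 59.76%.

Employed = 109.03 + 8.67 + 40.53 = 158.23 million (anyone who worked, including part-time for economic reasons, counts as employed).
Unemployed = 1.54 + 4.25 = 5.79 million (jobless and actively searching, or on temporary layoff).
Labor force = 158.23 + 5.79 = 164.02 million.
Not in labor force = 20.73 + 68.64 + 21.06 = 110.43 million (those not working and not actively searching are outside the labor force).
Civilian working-age population = 164.02 + 110.43 = 274.45 million.
Unemployment rate = 5.79 / 164.02 = 3.53%.
Labor force participation rate = 164.02 / 274.45 = 59.76%.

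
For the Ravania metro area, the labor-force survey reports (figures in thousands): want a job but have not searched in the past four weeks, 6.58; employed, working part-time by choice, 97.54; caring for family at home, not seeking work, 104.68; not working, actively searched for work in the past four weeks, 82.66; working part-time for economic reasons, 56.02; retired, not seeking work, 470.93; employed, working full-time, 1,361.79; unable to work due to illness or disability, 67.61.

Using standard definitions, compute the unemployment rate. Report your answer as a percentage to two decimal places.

Unemployment rate ≈ 5.17%.

Employed = 97.54 + 56.02 + 1,361.79 = 1,515.35 thousand (anyone who worked, including part-time for economic reasons, counts as employed).
Unemployed = 82.66 thousand.
Labor force = 1,515.35 + 82.66 = 1,598.01 thousand.
Unemployment rate = 82.66 / 1,598.01 = 5.17%.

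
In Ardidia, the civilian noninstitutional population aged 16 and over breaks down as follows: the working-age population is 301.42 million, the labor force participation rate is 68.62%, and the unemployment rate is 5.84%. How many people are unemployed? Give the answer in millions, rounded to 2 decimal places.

About 12.08 million are unemployed.

Labor force = 0.6862 × 301.42 = 206.83 million.
Unemployed = 0.0584 × 206.83 ≈ 12.08 million.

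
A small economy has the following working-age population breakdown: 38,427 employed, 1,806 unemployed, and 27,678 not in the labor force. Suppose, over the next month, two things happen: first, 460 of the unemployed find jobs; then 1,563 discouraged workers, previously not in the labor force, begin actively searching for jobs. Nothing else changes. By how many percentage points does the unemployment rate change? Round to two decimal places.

The unemployment rate changes by +2.47 percentage points.

Initially, labor force = 38,427 + 1,806 = 40,233, so u = 1,806/40,233 = 4.49%.
After the first change, unemployed falls and employed rises by 460; labor force unchanged → E = 38,887, U = 1,346, labor force = 40,233.
After the second change, unemployed and labor force both rise by 1,563 → E = 38,887, U = 2,909, labor force = 41,796.
New unemployment rate = 2,909 / 41,796 = 6.96%.
Change = 6.96% − 4.49% = +2.47 percentage points.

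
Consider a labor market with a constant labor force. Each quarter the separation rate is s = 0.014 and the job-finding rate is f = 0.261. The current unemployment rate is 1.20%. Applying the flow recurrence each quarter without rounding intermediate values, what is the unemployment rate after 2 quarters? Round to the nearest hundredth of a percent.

With a fixed labor force, u_{t+1} = u_t + s·(1−u_t) − f·u_t = u_t·(1−s−f) + s.
Here 1−s−f = 0.725 and s = 0.014.
u_1 = 0.012000 × 0.725 + 0.014 = 0.022700.
u_2 = 0.022700 × 0.725 + 0.014 = 0.030457.

Unemployment rate after two quarters ≈ 3.05%.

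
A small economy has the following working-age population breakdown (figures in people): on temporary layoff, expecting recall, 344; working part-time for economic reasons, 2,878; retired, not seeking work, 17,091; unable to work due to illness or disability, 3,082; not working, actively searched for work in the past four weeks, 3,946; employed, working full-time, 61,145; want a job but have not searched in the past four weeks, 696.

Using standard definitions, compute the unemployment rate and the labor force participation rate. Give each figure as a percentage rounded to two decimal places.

Unemployment rate ≈ 6.28%; labor force participation rate ≈ 76.60%.

Employed = 2,878 + 61,145 = 64,023 (anyone who worked, including part-time for economic reasons, counts as employed).
Unemployed = 344 + 3,946 = 4,290 (jobless and actively searching, or on temporary layoff).
Labor force = 64,023 + 4,290 = 68,313.
Not in labor force = 17,091 + 3,082 + 696 = 20,869 (those not working and not actively searching are outside the labor force — including those who want a job but have given up searching).
Civilian working-age population = 68,313 + 20,869 = 89,182.
Unemployment rate = 4,290 / 68,313 = 6.28%.
Labor force participation rate = 68,313 / 89,182 = 76.60%.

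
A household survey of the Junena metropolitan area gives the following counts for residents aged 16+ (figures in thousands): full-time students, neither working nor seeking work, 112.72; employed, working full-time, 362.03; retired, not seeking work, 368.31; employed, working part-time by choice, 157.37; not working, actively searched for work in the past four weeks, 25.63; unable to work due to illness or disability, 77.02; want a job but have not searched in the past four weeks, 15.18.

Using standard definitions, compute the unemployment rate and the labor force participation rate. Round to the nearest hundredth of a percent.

Employed = 362.03 + 157.37 = 519.40 thousand.
Unemployed = 25.63 thousand.
Labor force = 519.40 + 25.63 = 545.03 thousand.
Not in labor force = 112.72 + 368.31 + 77.02 + 15.18 = 573.23 thousand (those not working and not actively searching are outside the labor force — including those who want a job but have given up searching).
Civilian working-age population = 545.03 + 573.23 = 1,118.26 thousand.
Unemployment rate = 25.63 / 545.03 = 4.70%.
Labor force participation rate = 545.03 / 1,118.26 = 48.74%.

Unemployment rate ≈ 4.70%; labor force participation rate ≈ 48.74%.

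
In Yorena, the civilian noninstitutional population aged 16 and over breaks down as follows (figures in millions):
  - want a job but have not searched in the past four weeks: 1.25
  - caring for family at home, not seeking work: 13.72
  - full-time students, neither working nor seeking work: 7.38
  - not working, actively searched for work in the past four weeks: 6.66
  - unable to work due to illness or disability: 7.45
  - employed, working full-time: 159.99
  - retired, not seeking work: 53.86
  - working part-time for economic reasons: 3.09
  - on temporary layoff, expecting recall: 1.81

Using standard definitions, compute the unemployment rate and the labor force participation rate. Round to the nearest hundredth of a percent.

Employed = 159.99 + 3.09 = 163.08 million (anyone who worked, including part-time for economic reasons, counts as employed).
Unemployed = 6.66 + 1.81 = 8.47 million (jobless and actively searching, or on temporary layoff).
Labor force = 163.08 + 8.47 = 171.55 million.
Not in labor force = 1.25 + 13.72 + 7.38 + 7.45 + 53.86 = 83.66 million (those not working and not actively searching are outside the labor force — including those who want a job but have given up searching).
Civilian working-age population = 171.55 + 83.66 = 255.21 million.
Unemployment rate = 8.47 / 171.55 = 4.94%.
Labor force participation rate = 171.55 / 255.21 = 67.22%.

Unemployment rate ≈ 4.94%; labor force participation rate ≈ 67.22%.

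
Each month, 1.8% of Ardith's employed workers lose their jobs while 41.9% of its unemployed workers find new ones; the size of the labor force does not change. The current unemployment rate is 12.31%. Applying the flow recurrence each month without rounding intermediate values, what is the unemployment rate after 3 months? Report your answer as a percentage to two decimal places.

With a fixed labor force, u_{t+1} = u_t + s·(1−u_t) − f·u_t = u_t·(1−s−f) + s.
Here 1−s−f = 0.563 and s = 0.018.
u_1 = 0.123100 × 0.563 + 0.018 = 0.087305.
u_2 = 0.087305 × 0.563 + 0.018 = 0.067153.
u_3 = 0.067153 × 0.563 + 0.018 = 0.055807.

Unemployment rate after three months ≈ 5.58%.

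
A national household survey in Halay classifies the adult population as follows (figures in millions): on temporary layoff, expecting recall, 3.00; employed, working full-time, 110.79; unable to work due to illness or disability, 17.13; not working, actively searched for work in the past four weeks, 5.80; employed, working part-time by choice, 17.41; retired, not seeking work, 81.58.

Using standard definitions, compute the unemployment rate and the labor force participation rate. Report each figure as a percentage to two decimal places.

Unemployment rate ≈ 6.42%; labor force participation rate ≈ 58.12%.

Employed = 110.79 + 17.41 = 128.20 million.
Unemployed = 3.00 + 5.80 = 8.80 million (jobless and actively searching, or on temporary layoff).
Labor force = 128.20 + 8.80 = 137.00 million.
Not in labor force = 17.13 + 81.58 = 98.71 million (those not working and not actively searching are outside the labor force).
Civilian working-age population = 137.00 + 98.71 = 235.71 million.
Unemployment rate = 8.80 / 137.00 = 6.42%.
Labor force participation rate = 137.00 / 235.71 = 58.12%.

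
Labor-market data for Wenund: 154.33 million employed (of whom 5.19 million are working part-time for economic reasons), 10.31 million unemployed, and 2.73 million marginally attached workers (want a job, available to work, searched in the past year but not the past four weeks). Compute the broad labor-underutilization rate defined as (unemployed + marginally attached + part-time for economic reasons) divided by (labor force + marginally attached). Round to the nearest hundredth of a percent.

Labor force = 154.33 + 10.31 = 164.64 million.
Numerator = 10.31 + 2.73 + 5.19 = 18.23 million.
Denominator = 164.64 + 2.73 = 167.37 million.
Broad rate = 18.23 / 167.37 = 10.89%.

Broad underutilization rate ≈ 10.89%.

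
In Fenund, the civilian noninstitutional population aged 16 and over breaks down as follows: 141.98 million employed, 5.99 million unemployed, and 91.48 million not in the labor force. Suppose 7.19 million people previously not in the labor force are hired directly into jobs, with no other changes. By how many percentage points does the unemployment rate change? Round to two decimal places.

The unemployment rate changes by −0.19 percentage points.

Initially, labor force = 141.98 + 5.99 = 147.97 million, so u = 5.99/147.97 = 4.05%.
After the change, employed and labor force both rise by 7.19; unemployed unchanged → E = 149.17, U = 5.99, labor force = 155.16 million.
New unemployment rate = 5.99 / 155.16 = 3.86%.
Change = 3.86% − 4.05% = −0.19 percentage points.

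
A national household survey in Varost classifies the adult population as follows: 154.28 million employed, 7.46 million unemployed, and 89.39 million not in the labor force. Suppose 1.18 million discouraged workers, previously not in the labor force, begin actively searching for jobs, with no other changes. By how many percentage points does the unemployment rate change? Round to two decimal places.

The unemployment rate changes by +0.69 percentage points.

Initially, labor force = 154.28 + 7.46 = 161.74 million, so u = 7.46/161.74 = 4.61%.
After the change, unemployed and labor force both rise by 1.18 → E = 154.28, U = 8.64, labor force = 162.92 million.
New unemployment rate = 8.64 / 162.92 = 5.30%.
Change = 5.30% − 4.61% = +0.69 percentage points.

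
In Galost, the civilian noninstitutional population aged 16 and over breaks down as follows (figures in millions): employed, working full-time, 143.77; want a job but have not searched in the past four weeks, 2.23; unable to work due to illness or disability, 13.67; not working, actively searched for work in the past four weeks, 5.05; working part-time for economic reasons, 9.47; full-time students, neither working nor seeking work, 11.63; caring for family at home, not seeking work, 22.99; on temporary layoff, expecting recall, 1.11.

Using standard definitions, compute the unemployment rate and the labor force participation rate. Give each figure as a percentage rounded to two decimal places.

Unemployment rate ≈ 3.86%; labor force participation rate ≈ 75.93%.

Employed = 143.77 + 9.47 = 153.24 million (anyone who worked, including part-time for economic reasons, counts as employed).
Unemployed = 5.05 + 1.11 = 6.16 million (jobless and actively searching, or on temporary layoff).
Labor force = 153.24 + 6.16 = 159.40 million.
Not in labor force = 2.23 + 13.67 + 11.63 + 22.99 = 50.52 million (those not working and not actively searching are outside the labor force — including those who want a job but have given up searching).
Civilian working-age population = 159.40 + 50.52 = 209.92 million.
Unemployment rate = 6.16 / 159.40 = 3.86%.
Labor force participation rate = 159.40 / 209.92 = 75.93%.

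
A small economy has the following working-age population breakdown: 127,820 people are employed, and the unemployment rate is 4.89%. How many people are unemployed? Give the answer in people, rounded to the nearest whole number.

About 6,572 are unemployed.

Let U be the number unemployed. The labor force is E + U, and U/(E+U) = 0.0489.
So U = 0.0489 × 127,820 / (1 − 0.0489) = 6250.40 / 0.9511 ≈ 6,572.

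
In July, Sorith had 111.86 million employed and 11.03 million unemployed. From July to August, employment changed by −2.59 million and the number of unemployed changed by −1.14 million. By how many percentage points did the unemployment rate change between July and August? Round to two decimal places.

The unemployment rate changed by −0.68 percentage points.

July: labor force = 111.86 + 11.03 = 122.89; u = 11.03/122.89 = 8.98%.
August: labor force = 109.27 + 9.89 = 119.16; u = 9.89/119.16 = 8.30%.
Change = 8.30% − 8.98% = −0.68 pp.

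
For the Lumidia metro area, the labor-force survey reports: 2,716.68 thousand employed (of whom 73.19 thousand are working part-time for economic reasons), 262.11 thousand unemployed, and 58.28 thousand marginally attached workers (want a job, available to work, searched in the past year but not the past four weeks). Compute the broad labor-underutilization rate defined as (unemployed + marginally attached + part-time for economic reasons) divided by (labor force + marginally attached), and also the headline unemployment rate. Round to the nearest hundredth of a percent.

Labor force = 2,716.68 + 262.11 = 2,978.79 thousand.
Numerator = 262.11 + 58.28 + 73.19 = 393.58 thousand.
Denominator = 2,978.79 + 58.28 = 3,037.07 thousand.
Broad rate = 393.58 / 3,037.07 = 12.96%.
Headline unemployment rate = 262.11 / 2,978.79 = 8.80%.

Broad underutilization rate ≈ 12.96%; headline unemployment rate ≈ 8.80%.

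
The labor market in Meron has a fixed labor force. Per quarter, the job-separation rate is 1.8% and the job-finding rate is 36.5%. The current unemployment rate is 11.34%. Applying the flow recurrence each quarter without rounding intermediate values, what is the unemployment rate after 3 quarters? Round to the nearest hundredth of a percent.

With a fixed labor force, u_{t+1} = u_t + s·(1−u_t) − f·u_t = u_t·(1−s−f) + s.
Here 1−s−f = 0.617 and s = 0.018.
u_1 = 0.113400 × 0.617 + 0.018 = 0.087968.
u_2 = 0.087968 × 0.617 + 0.018 = 0.072276.
u_3 = 0.072276 × 0.617 + 0.018 = 0.062594.

Unemployment rate after three quarters ≈ 6.26%.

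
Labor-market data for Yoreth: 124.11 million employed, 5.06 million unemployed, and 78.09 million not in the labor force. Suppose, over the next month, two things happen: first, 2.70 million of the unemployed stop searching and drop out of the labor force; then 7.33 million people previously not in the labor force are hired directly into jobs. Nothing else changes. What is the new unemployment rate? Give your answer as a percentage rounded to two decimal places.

New unemployment rate ≈ 1.76%.

Initially, labor force = 124.11 + 5.06 = 129.17 million, so u = 5.06/129.17 = 3.92%.
After the first change, unemployed and labor force both fall by 2.70 → E = 124.11, U = 2.36, labor force = 126.47 million.
After the second change, employed and labor force both rise by 7.33; unemployed unchanged → E = 131.44, U = 2.36, labor force = 133.80 million.
New unemployment rate = 2.36 / 133.80 = 1.76%.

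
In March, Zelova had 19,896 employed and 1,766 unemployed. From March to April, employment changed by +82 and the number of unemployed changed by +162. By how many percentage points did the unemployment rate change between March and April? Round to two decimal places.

March: labor force = 19,896 + 1,766 = 21,662; u = 1,766/21,662 = 8.15%.
April: labor force = 19,978 + 1,928 = 21,906; u = 1,928/21,906 = 8.80%.
Change = 8.80% − 8.15% = +0.65 pp.

The unemployment rate changed by +0.65 percentage points.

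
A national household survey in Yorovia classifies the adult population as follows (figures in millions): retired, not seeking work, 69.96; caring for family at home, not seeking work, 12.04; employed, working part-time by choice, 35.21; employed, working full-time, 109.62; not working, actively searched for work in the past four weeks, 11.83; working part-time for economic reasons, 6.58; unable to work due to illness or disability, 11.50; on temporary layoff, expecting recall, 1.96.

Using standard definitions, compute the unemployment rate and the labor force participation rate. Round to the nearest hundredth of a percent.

Employed = 35.21 + 109.62 + 6.58 = 151.41 million (anyone who worked, including part-time for economic reasons, counts as employed).
Unemployed = 11.83 + 1.96 = 13.79 million (jobless and actively searching, or on temporary layoff).
Labor force = 151.41 + 13.79 = 165.20 million.
Not in labor force = 69.96 + 12.04 + 11.50 = 93.50 million (those not working and not actively searching are outside the labor force).
Civilian working-age population = 165.20 + 93.50 = 258.70 million.
Unemployment rate = 13.79 / 165.20 = 8.35%.
Labor force participation rate = 165.20 / 258.70 = 63.86%.

Unemployment rate ≈ 8.35%; labor force participation rate ≈ 63.86%.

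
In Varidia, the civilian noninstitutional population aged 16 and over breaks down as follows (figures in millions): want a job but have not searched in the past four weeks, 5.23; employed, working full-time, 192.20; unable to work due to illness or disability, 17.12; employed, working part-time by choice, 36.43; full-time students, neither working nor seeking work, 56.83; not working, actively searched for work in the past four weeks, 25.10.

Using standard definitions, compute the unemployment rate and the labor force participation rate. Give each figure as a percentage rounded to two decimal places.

Unemployment rate ≈ 9.89%; labor force participation rate ≈ 76.22%.

Employed = 192.20 + 36.43 = 228.63 million.
Unemployed = 25.10 million.
Labor force = 228.63 + 25.10 = 253.73 million.
Not in labor force = 5.23 + 17.12 + 56.83 = 79.18 million (those not working and not actively searching are outside the labor force — including those who want a job but have given up searching).
Civilian working-age population = 253.73 + 79.18 = 332.91 million.
Unemployment rate = 25.10 / 253.73 = 9.89%.
Labor force participation rate = 253.73 / 332.91 = 76.22%.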